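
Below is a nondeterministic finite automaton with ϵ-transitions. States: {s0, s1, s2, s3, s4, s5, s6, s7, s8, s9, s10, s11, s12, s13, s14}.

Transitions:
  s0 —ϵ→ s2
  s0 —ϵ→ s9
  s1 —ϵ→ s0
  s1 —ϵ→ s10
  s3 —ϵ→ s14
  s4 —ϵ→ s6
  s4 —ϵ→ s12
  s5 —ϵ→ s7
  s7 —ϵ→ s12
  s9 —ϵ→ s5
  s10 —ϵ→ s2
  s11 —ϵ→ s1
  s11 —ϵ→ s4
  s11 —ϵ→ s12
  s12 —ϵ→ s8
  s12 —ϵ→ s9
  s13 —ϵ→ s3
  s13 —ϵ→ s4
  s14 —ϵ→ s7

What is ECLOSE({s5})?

Start with {s5}.
From s5 via ϵ: add s7.
From s7 via ϵ: add s12.
From s12 via ϵ: add s8, s9.
No new states can be added; the closed set is {s5, s7, s8, s9, s12}.

{s5, s7, s8, s9, s12}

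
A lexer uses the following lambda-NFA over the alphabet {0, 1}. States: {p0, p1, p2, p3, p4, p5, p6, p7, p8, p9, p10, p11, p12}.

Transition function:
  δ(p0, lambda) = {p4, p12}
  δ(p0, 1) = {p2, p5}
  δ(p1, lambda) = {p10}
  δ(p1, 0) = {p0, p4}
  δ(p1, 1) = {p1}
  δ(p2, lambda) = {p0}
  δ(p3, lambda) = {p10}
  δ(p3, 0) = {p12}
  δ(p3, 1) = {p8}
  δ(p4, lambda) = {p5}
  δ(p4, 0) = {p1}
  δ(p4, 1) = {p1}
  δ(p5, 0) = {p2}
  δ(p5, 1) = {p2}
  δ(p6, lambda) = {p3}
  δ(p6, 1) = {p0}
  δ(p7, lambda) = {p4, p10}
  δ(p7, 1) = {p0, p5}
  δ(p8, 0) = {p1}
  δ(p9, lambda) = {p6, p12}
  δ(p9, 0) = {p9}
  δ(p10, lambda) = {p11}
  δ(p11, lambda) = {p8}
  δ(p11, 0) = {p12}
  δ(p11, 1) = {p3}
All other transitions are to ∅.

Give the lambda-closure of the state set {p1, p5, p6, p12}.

Start with {p1, p5, p6, p12}.
From p1 via lambda: add p10.
From p6 via lambda: add p3.
From p10 via lambda: add p11.
From p11 via lambda: add p8.
No new states can be added; the closed set is {p1, p3, p5, p6, p8, p10, p11, p12}.

{p1, p3, p5, p6, p8, p10, p11, p12}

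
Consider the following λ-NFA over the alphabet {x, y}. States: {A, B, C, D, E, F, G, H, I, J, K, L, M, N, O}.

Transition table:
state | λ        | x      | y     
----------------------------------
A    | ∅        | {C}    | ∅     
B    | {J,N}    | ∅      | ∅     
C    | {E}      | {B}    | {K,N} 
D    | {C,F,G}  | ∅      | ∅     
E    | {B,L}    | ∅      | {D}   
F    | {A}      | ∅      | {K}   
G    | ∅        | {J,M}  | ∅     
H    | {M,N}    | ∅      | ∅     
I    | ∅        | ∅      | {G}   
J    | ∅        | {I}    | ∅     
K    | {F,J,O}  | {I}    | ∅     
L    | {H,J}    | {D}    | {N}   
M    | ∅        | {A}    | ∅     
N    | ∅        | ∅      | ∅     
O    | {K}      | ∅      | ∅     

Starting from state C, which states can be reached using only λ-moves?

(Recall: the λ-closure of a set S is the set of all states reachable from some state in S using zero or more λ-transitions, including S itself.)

Start with {C}.
From C via λ: add E.
From E via λ: add B, L.
From B via λ: add J, N.
From L via λ: add H.
From H via λ: add M.
No new states can be added; the closed set is {B, C, E, H, J, L, M, N}.

{B, C, E, H, J, L, M, N}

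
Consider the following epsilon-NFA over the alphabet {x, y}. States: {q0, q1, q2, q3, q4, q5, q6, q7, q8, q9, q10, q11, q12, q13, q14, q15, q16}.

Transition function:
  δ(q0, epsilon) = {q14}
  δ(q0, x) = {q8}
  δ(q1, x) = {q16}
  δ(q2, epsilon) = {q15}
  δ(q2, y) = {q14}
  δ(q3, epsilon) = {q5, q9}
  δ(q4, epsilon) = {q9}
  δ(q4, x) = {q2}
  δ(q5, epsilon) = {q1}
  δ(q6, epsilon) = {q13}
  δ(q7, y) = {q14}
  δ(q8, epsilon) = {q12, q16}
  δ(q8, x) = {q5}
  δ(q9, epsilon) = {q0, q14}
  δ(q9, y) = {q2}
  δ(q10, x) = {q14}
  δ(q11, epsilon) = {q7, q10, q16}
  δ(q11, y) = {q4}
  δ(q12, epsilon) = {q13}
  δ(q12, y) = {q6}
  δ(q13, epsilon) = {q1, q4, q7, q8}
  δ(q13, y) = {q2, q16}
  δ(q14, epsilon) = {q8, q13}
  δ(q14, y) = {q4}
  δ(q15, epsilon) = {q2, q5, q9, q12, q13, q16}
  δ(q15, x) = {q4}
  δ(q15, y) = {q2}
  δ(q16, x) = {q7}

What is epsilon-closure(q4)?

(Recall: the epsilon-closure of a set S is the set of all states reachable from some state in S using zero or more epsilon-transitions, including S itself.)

Start with {q4}.
From q4 via epsilon: add q9.
From q9 via epsilon: add q0, q14.
From q14 via epsilon: add q8, q13.
From q8 via epsilon: add q12, q16.
From q13 via epsilon: add q1, q7.
No new states can be added; the closed set is {q0, q1, q4, q7, q8, q9, q12, q13, q14, q16}.

{q0, q1, q4, q7, q8, q9, q12, q13, q14, q16}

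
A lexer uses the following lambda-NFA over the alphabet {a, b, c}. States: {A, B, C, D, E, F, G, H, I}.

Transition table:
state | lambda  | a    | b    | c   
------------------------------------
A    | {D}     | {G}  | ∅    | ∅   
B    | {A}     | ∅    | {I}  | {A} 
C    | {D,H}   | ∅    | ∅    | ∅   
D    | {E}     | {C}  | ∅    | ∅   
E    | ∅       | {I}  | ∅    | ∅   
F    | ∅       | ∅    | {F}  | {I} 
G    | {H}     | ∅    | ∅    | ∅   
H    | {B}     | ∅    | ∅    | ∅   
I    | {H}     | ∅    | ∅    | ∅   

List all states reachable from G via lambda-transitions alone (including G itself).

Start with {G}.
From G via lambda: add H.
From H via lambda: add B.
From B via lambda: add A.
From A via lambda: add D.
From D via lambda: add E.
No new states can be added; the closed set is {A, B, D, E, G, H}.

{A, B, D, E, G, H}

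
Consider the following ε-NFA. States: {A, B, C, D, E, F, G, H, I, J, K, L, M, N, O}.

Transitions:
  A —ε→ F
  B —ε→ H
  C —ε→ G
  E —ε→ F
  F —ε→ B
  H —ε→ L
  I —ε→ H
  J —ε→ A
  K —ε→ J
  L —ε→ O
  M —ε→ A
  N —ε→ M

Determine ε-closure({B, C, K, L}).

{A, B, C, F, G, H, J, K, L, O}

Start with {B, C, K, L}.
From B via ε: add H.
From C via ε: add G.
From K via ε: add J.
From L via ε: add O.
From J via ε: add A.
From A via ε: add F.
No new states can be added; the closed set is {A, B, C, F, G, H, J, K, L, O}.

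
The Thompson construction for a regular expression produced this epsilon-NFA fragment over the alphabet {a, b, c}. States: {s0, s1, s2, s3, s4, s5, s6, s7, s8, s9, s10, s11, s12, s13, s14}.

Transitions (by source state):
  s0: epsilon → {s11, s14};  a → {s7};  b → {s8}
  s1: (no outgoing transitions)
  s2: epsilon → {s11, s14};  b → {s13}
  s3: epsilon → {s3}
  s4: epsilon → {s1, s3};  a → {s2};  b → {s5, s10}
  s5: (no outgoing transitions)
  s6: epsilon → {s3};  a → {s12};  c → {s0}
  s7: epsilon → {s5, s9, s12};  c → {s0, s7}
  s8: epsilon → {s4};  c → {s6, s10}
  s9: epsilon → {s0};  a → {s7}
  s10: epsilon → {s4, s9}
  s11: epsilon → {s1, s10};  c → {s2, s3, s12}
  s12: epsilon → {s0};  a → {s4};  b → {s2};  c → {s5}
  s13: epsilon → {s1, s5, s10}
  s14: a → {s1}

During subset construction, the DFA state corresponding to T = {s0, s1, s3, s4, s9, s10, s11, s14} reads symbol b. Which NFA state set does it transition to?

{s0, s1, s3, s4, s5, s8, s9, s10, s11, s14}

s0 on b → {s8}.
s4 on b → {s5, s10}.
No b-transition from s1, s3, s9, s10, s11, s14.
Union after reading b: {s5, s8, s10}.
Now take the epsilon-closure:
From s8 via epsilon: add s4.
From s10 via epsilon: add s9.
From s4 via epsilon: add s1, s3.
From s9 via epsilon: add s0.
From s0 via epsilon: add s11, s14.
No new states can be added; the closed set is {s0, s1, s3, s4, s5, s8, s9, s10, s11, s14}.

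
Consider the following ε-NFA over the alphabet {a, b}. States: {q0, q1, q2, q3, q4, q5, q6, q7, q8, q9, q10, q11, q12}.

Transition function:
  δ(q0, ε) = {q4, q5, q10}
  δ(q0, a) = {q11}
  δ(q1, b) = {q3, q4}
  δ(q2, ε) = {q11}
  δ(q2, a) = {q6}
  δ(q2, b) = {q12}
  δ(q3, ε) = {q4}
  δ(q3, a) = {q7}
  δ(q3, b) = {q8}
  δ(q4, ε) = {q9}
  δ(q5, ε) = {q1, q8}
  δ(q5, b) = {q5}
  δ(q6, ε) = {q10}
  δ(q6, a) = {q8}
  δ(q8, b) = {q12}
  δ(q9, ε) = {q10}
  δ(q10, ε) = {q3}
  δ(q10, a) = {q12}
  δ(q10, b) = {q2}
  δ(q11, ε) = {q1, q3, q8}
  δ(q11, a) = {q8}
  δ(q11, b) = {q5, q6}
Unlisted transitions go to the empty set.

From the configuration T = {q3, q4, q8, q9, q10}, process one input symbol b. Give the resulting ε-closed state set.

q3 on b → {q8}.
q8 on b → {q12}.
q10 on b → {q2}.
No b-transition from q4, q9.
Union after reading b: {q2, q8, q12}.
Now take the ε-closure:
From q2 via ε: add q11.
From q11 via ε: add q1, q3.
From q3 via ε: add q4.
From q4 via ε: add q9.
From q9 via ε: add q10.
No new states can be added; the closed set is {q1, q2, q3, q4, q8, q9, q10, q11, q12}.

{q1, q2, q3, q4, q8, q9, q10, q11, q12}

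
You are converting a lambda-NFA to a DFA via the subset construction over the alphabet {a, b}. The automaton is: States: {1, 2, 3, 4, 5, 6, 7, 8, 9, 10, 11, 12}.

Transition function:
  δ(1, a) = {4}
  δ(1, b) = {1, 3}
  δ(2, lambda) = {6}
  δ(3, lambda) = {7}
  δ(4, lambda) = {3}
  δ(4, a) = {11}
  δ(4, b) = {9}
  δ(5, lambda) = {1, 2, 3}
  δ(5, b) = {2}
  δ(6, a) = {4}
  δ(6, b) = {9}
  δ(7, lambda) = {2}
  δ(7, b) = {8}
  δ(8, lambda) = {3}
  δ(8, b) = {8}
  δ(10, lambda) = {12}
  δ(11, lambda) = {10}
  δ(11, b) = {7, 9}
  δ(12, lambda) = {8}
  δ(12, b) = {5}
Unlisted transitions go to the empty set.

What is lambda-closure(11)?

{2, 3, 6, 7, 8, 10, 11, 12}

Start with {11}.
From 11 via lambda: add 10.
From 10 via lambda: add 12.
From 12 via lambda: add 8.
From 8 via lambda: add 3.
From 3 via lambda: add 7.
From 7 via lambda: add 2.
From 2 via lambda: add 6.
No new states can be added; the closed set is {2, 3, 6, 7, 8, 10, 11, 12}.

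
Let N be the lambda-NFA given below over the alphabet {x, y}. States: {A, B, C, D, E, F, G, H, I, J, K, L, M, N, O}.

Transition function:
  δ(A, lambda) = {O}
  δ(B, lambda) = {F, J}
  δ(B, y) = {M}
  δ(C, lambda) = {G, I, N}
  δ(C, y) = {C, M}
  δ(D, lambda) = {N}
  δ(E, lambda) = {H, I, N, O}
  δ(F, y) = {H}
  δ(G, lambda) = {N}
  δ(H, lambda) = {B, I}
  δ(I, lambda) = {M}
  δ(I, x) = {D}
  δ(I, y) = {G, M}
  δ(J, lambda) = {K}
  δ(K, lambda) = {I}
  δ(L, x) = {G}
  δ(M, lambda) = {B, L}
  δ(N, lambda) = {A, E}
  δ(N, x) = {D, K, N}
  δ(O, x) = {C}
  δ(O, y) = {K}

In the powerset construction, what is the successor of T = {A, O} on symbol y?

O on y → {K}.
No y-transition from A.
Union after reading y: {K}.
Now take the lambda-closure:
From K via lambda: add I.
From I via lambda: add M.
From M via lambda: add B, L.
From B via lambda: add F, J.
No new states can be added; the closed set is {B, F, I, J, K, L, M}.

{B, F, I, J, K, L, M}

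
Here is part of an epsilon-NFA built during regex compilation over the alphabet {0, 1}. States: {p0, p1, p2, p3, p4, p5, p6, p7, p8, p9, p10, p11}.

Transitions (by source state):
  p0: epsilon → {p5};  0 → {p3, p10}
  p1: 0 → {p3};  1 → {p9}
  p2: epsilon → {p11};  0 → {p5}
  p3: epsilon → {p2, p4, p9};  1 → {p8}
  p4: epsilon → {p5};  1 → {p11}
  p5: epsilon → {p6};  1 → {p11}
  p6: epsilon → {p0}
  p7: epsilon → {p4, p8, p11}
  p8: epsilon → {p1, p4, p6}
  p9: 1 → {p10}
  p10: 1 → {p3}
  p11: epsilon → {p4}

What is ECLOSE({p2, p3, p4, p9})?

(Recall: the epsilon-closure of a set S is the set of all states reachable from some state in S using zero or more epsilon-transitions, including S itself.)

{p0, p2, p3, p4, p5, p6, p9, p11}

Start with {p2, p3, p4, p9}.
From p2 via epsilon: add p11.
From p4 via epsilon: add p5.
From p5 via epsilon: add p6.
From p6 via epsilon: add p0.
No new states can be added; the closed set is {p0, p2, p3, p4, p5, p6, p9, p11}.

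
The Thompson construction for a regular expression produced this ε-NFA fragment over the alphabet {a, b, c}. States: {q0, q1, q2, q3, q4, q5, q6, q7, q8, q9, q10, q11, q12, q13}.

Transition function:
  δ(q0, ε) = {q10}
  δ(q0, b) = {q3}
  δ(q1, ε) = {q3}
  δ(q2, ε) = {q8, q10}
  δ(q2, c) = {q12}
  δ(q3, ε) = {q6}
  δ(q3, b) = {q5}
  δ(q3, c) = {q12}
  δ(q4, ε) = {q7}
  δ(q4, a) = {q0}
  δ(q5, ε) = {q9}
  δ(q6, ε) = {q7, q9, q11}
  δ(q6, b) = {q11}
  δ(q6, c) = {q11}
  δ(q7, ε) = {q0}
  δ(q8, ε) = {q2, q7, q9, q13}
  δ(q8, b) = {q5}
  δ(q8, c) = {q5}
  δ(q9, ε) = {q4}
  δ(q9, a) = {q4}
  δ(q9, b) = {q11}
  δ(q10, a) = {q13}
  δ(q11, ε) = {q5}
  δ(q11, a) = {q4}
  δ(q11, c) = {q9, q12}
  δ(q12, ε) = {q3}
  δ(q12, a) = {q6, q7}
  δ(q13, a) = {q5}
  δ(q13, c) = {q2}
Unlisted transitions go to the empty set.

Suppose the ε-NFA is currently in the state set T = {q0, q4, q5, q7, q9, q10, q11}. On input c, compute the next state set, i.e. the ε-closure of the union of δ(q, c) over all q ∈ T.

{q0, q3, q4, q5, q6, q7, q9, q10, q11, q12}

q11 on c → {q9, q12}.
No c-transition from q0, q4, q5, q7, q9, q10.
Union after reading c: {q9, q12}.
Now take the ε-closure:
From q9 via ε: add q4.
From q12 via ε: add q3.
From q3 via ε: add q6.
From q4 via ε: add q7.
From q6 via ε: add q11.
From q7 via ε: add q0.
From q0 via ε: add q10.
From q11 via ε: add q5.
No new states can be added; the closed set is {q0, q3, q4, q5, q6, q7, q9, q10, q11, q12}.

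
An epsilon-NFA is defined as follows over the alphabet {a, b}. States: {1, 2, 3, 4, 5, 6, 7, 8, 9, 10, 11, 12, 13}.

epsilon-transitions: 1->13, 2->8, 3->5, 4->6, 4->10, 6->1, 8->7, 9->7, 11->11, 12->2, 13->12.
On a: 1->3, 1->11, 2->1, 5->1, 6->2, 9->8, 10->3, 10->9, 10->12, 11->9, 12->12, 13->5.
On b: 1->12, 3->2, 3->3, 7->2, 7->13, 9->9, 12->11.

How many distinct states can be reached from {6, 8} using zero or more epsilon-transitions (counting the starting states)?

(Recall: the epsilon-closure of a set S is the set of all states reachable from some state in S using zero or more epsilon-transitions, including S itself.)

7

Start with {6, 8}.
From 6 via epsilon: add 1.
From 8 via epsilon: add 7.
From 1 via epsilon: add 13.
From 13 via epsilon: add 12.
From 12 via epsilon: add 2.
epsilon-closure = {1, 2, 6, 7, 8, 12, 13}, which has 7 states.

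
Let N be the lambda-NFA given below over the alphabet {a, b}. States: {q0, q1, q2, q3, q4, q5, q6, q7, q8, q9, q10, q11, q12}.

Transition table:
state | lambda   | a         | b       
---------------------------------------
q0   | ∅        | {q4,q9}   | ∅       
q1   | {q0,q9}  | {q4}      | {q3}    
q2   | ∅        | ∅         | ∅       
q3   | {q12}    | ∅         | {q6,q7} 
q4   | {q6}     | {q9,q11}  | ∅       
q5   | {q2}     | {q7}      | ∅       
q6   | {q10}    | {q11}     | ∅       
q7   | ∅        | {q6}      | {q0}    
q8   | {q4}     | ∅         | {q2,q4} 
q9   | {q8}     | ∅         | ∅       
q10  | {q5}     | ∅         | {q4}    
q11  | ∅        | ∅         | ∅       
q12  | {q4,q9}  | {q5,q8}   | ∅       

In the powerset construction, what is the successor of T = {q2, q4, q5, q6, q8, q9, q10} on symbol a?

{q2, q4, q5, q6, q7, q8, q9, q10, q11}

q4 on a → {q9, q11}.
q5 on a → {q7}.
q6 on a → {q11}.
No a-transition from q2, q8, q9, q10.
Union after reading a: {q7, q9, q11}.
Now take the lambda-closure:
From q9 via lambda: add q8.
From q8 via lambda: add q4.
From q4 via lambda: add q6.
From q6 via lambda: add q10.
From q10 via lambda: add q5.
From q5 via lambda: add q2.
No new states can be added; the closed set is {q2, q4, q5, q6, q7, q8, q9, q10, q11}.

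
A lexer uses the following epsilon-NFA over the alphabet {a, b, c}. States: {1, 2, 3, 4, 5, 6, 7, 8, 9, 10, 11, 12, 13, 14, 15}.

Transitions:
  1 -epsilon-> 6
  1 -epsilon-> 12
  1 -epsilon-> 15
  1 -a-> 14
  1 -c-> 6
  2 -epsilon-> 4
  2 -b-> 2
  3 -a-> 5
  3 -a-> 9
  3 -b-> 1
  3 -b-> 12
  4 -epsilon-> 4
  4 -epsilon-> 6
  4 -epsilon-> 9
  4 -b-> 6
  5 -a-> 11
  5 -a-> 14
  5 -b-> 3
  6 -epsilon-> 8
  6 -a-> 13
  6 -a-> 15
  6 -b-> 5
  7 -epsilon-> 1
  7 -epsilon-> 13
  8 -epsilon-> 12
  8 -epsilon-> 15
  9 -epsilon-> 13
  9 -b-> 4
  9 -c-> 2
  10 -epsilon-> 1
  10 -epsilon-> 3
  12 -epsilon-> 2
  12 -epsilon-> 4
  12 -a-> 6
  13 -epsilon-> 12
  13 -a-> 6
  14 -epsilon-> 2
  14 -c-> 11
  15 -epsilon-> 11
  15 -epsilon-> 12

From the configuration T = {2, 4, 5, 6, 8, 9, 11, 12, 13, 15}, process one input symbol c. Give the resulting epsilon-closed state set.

9 on c → {2}.
No c-transition from 2, 4, 5, 6, 8, 11, 12, 13, 15.
Union after reading c: {2}.
Now take the epsilon-closure:
From 2 via epsilon: add 4.
From 4 via epsilon: add 6, 9.
From 6 via epsilon: add 8.
From 9 via epsilon: add 13.
From 8 via epsilon: add 12, 15.
From 15 via epsilon: add 11.
No new states can be added; the closed set is {2, 4, 6, 8, 9, 11, 12, 13, 15}.

{2, 4, 6, 8, 9, 11, 12, 13, 15}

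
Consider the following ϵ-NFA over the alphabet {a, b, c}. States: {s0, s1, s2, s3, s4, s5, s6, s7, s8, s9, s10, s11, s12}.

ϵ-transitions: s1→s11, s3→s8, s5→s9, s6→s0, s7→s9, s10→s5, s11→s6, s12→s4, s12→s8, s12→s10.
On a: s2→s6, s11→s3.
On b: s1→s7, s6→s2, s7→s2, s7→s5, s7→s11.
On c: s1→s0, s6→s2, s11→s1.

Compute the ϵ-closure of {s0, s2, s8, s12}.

Start with {s0, s2, s8, s12}.
From s12 via ϵ: add s4, s10.
From s10 via ϵ: add s5.
From s5 via ϵ: add s9.
No new states can be added; the closed set is {s0, s2, s4, s5, s8, s9, s10, s12}.

{s0, s2, s4, s5, s8, s9, s10, s12}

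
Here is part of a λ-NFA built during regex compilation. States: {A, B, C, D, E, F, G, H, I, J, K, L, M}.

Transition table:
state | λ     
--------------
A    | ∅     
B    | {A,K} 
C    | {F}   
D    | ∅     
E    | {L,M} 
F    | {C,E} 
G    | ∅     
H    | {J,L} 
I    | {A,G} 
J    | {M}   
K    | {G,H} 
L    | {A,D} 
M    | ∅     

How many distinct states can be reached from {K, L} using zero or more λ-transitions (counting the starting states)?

Start with {K, L}.
From K via λ: add G, H.
From L via λ: add A, D.
From H via λ: add J.
From J via λ: add M.
λ-closure = {A, D, G, H, J, K, L, M}, which has 8 states.

8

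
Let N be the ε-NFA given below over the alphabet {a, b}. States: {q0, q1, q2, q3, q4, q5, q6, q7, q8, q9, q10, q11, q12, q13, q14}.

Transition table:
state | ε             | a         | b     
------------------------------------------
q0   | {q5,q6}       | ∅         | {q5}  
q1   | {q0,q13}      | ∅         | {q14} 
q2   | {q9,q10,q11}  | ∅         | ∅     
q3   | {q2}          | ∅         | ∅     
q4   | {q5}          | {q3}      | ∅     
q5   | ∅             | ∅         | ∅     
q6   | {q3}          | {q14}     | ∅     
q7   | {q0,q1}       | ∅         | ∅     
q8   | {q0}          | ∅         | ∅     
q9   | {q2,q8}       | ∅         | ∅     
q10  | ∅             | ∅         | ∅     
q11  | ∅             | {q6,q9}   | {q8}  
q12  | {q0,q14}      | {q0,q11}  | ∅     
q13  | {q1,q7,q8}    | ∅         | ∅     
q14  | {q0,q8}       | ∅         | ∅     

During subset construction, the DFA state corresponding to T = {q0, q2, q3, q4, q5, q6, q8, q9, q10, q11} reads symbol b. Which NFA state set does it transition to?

q0 on b → {q5}.
q11 on b → {q8}.
No b-transition from q2, q3, q4, q5, q6, q8, q9, q10.
Union after reading b: {q5, q8}.
Now take the ε-closure:
From q8 via ε: add q0.
From q0 via ε: add q6.
From q6 via ε: add q3.
From q3 via ε: add q2.
From q2 via ε: add q9, q10, q11.
No new states can be added; the closed set is {q0, q2, q3, q5, q6, q8, q9, q10, q11}.

{q0, q2, q3, q5, q6, q8, q9, q10, q11}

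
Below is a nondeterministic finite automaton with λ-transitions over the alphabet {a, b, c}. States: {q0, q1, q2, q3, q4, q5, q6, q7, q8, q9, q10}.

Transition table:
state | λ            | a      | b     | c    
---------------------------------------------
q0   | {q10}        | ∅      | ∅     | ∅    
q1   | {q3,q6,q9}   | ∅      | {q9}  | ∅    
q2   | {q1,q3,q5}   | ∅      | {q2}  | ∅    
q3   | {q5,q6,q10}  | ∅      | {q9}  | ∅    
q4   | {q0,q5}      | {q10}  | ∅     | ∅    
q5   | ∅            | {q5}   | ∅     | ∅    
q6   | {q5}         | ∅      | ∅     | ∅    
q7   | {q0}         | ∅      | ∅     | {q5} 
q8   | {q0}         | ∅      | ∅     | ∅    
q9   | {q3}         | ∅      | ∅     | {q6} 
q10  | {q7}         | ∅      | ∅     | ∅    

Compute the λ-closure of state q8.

Start with {q8}.
From q8 via λ: add q0.
From q0 via λ: add q10.
From q10 via λ: add q7.
No new states can be added; the closed set is {q0, q7, q8, q10}.

{q0, q7, q8, q10}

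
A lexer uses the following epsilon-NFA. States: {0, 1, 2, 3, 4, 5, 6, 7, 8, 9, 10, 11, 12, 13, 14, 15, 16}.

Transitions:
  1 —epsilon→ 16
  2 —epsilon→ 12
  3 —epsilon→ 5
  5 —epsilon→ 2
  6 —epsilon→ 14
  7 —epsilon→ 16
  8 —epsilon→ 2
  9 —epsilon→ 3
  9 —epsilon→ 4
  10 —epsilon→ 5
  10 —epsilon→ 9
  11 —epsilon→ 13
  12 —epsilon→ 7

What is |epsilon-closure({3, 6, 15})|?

9

Start with {3, 6, 15}.
From 3 via epsilon: add 5.
From 6 via epsilon: add 14.
From 5 via epsilon: add 2.
From 2 via epsilon: add 12.
From 12 via epsilon: add 7.
From 7 via epsilon: add 16.
epsilon-closure = {2, 3, 5, 6, 7, 12, 14, 15, 16}, which has 9 states.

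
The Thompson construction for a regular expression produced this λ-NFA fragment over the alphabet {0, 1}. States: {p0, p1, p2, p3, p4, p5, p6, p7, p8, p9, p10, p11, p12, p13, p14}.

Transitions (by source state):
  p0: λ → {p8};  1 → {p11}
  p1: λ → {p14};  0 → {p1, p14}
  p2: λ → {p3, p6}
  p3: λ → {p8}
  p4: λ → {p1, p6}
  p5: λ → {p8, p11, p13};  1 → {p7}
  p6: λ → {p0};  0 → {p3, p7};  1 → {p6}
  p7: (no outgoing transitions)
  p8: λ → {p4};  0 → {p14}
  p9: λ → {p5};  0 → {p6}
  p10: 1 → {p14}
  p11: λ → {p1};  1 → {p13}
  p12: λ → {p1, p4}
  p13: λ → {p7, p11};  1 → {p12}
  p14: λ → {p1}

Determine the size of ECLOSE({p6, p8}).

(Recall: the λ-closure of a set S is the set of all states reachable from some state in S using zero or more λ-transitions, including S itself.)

Start with {p6, p8}.
From p6 via λ: add p0.
From p8 via λ: add p4.
From p4 via λ: add p1.
From p1 via λ: add p14.
λ-closure = {p0, p1, p4, p6, p8, p14}, which has 6 states.

6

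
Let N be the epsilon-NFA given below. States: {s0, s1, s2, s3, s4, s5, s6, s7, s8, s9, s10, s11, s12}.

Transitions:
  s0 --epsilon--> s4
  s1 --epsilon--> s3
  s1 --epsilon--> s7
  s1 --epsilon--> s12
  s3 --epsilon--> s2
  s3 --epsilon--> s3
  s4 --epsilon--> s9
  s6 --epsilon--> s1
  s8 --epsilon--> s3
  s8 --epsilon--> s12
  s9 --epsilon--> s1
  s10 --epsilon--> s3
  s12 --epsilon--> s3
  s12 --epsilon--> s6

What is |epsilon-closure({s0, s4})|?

9

Start with {s0, s4}.
From s4 via epsilon: add s9.
From s9 via epsilon: add s1.
From s1 via epsilon: add s3, s7, s12.
From s3 via epsilon: add s2.
From s12 via epsilon: add s6.
epsilon-closure = {s0, s1, s2, s3, s4, s6, s7, s9, s12}, which has 9 states.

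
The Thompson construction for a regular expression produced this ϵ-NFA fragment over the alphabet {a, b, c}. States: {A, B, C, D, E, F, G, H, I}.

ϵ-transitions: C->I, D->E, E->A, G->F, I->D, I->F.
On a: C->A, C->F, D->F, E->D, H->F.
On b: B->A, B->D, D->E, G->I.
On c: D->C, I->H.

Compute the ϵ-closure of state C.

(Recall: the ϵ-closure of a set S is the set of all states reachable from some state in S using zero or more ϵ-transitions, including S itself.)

Start with {C}.
From C via ϵ: add I.
From I via ϵ: add D, F.
From D via ϵ: add E.
From E via ϵ: add A.
No new states can be added; the closed set is {A, C, D, E, F, I}.

{A, C, D, E, F, I}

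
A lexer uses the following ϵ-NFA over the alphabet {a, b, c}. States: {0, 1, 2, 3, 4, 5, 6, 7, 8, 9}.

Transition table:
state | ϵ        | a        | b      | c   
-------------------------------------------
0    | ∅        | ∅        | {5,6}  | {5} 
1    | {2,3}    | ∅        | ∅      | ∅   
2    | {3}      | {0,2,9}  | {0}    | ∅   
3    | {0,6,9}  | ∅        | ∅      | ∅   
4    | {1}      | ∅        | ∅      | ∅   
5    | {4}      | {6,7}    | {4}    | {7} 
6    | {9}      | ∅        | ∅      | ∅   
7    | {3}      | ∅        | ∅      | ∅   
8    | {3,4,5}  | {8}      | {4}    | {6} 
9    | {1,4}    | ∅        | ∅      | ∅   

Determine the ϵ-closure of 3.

Start with {3}.
From 3 via ϵ: add 0, 6, 9.
From 9 via ϵ: add 1, 4.
From 1 via ϵ: add 2.
No new states can be added; the closed set is {0, 1, 2, 3, 4, 6, 9}.

{0, 1, 2, 3, 4, 6, 9}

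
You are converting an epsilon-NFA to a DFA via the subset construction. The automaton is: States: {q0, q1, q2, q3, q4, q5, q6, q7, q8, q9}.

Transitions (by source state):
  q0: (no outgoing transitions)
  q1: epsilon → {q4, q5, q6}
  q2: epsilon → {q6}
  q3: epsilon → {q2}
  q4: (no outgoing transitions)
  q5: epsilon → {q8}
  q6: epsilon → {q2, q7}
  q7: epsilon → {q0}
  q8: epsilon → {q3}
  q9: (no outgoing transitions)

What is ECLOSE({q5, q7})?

Start with {q5, q7}.
From q5 via epsilon: add q8.
From q7 via epsilon: add q0.
From q8 via epsilon: add q3.
From q3 via epsilon: add q2.
From q2 via epsilon: add q6.
No new states can be added; the closed set is {q0, q2, q3, q5, q6, q7, q8}.

{q0, q2, q3, q5, q6, q7, q8}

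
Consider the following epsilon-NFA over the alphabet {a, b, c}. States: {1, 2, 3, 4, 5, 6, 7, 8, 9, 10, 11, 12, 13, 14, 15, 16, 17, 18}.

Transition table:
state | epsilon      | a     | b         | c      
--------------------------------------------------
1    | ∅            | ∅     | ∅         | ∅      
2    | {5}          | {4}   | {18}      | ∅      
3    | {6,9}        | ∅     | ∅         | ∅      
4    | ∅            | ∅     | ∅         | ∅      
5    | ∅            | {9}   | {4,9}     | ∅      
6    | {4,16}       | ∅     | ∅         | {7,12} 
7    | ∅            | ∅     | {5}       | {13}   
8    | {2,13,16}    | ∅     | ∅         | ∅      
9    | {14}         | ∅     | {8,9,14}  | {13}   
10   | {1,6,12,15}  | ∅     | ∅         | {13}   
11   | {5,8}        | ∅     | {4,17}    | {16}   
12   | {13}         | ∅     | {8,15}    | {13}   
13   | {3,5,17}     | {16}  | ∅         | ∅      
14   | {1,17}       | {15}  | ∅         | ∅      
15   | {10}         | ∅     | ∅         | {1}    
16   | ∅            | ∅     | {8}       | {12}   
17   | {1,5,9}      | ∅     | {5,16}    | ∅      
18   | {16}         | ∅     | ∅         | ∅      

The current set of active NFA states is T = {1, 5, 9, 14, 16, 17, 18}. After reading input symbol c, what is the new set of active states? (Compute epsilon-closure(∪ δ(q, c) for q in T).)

{1, 3, 4, 5, 6, 9, 12, 13, 14, 16, 17}

9 on c → {13}.
16 on c → {12}.
No c-transition from 1, 5, 14, 17, 18.
Union after reading c: {12, 13}.
Now take the epsilon-closure:
From 13 via epsilon: add 3, 5, 17.
From 3 via epsilon: add 6, 9.
From 17 via epsilon: add 1.
From 6 via epsilon: add 4, 16.
From 9 via epsilon: add 14.
No new states can be added; the closed set is {1, 3, 4, 5, 6, 9, 12, 13, 14, 16, 17}.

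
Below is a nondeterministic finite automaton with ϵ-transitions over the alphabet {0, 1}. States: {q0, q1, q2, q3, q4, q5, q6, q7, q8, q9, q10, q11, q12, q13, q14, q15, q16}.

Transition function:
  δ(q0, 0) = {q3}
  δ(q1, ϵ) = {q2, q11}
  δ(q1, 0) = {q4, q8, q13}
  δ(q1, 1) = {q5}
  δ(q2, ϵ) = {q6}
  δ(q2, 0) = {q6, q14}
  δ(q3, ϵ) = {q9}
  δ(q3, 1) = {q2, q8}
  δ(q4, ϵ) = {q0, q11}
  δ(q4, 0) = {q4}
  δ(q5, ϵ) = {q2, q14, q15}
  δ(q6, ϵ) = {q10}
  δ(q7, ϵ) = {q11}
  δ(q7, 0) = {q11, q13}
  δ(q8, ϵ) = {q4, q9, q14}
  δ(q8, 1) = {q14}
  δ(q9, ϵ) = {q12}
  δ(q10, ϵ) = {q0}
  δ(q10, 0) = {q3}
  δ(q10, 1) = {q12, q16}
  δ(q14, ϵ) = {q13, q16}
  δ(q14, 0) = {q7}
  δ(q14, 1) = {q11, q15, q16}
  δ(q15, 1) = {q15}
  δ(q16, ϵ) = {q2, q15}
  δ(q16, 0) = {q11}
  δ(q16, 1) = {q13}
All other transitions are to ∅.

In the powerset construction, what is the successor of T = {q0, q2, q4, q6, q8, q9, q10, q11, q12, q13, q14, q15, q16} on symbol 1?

{q0, q2, q6, q10, q11, q12, q13, q14, q15, q16}

q8 on 1 → {q14}.
q10 on 1 → {q12, q16}.
q14 on 1 → {q11, q15, q16}.
q15 on 1 → {q15}.
q16 on 1 → {q13}.
No 1-transition from q0, q2, q4, q6, q9, q11, q12, q13.
Union after reading 1: {q11, q12, q13, q14, q15, q16}.
Now take the ϵ-closure:
From q16 via ϵ: add q2.
From q2 via ϵ: add q6.
From q6 via ϵ: add q10.
From q10 via ϵ: add q0.
No new states can be added; the closed set is {q0, q2, q6, q10, q11, q12, q13, q14, q15, q16}.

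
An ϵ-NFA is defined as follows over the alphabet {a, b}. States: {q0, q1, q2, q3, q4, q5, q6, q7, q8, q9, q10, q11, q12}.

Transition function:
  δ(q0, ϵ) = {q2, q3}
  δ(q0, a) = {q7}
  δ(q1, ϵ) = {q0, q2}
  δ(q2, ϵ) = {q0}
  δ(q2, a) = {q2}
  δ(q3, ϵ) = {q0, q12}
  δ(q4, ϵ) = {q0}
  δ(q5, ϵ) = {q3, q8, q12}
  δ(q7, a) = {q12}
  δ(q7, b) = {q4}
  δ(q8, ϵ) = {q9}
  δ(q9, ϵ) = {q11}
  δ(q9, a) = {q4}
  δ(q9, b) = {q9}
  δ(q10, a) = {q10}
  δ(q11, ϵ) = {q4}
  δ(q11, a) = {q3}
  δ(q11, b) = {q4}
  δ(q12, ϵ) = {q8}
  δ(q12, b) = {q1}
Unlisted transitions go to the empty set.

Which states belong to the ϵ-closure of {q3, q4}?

Start with {q3, q4}.
From q3 via ϵ: add q0, q12.
From q0 via ϵ: add q2.
From q12 via ϵ: add q8.
From q8 via ϵ: add q9.
From q9 via ϵ: add q11.
No new states can be added; the closed set is {q0, q2, q3, q4, q8, q9, q11, q12}.

{q0, q2, q3, q4, q8, q9, q11, q12}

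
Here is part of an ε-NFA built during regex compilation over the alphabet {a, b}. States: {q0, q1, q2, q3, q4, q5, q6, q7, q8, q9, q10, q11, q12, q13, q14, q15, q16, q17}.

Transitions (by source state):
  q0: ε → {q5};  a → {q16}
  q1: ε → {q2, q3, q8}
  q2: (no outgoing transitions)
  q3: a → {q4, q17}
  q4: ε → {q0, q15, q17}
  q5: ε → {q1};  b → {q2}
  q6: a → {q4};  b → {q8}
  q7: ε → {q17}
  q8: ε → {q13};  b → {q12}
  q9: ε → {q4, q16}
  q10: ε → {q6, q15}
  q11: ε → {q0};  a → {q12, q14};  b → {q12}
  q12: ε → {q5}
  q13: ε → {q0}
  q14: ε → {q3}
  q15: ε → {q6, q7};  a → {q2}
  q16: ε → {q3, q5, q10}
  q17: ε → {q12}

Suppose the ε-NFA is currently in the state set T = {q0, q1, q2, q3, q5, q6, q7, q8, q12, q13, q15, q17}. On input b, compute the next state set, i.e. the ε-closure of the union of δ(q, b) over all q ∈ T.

q5 on b → {q2}.
q6 on b → {q8}.
q8 on b → {q12}.
No b-transition from q0, q1, q2, q3, q7, q12, q13, q15, q17.
Union after reading b: {q2, q8, q12}.
Now take the ε-closure:
From q8 via ε: add q13.
From q12 via ε: add q5.
From q5 via ε: add q1.
From q13 via ε: add q0.
From q1 via ε: add q3.
No new states can be added; the closed set is {q0, q1, q2, q3, q5, q8, q12, q13}.

{q0, q1, q2, q3, q5, q8, q12, q13}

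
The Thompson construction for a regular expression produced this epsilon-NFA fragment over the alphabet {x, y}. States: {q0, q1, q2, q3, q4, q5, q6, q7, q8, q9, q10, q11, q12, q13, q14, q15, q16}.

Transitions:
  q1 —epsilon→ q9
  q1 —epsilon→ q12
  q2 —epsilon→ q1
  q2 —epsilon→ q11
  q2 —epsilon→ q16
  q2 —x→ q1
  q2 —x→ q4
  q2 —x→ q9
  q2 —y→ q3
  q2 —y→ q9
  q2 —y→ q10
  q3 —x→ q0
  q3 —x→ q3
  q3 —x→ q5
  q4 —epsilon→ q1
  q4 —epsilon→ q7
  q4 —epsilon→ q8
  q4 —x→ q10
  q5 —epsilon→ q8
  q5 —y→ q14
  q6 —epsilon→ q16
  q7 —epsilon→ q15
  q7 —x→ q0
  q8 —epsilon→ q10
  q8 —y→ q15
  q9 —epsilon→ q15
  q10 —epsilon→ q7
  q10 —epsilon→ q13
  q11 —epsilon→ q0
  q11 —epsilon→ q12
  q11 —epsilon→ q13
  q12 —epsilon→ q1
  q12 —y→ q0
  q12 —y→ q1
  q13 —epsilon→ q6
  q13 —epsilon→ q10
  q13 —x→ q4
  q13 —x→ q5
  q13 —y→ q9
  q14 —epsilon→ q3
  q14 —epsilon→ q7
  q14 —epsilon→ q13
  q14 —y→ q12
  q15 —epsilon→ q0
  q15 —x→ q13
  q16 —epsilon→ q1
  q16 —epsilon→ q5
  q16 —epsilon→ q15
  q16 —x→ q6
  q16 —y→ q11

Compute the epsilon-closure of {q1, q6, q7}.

{q0, q1, q5, q6, q7, q8, q9, q10, q12, q13, q15, q16}

Start with {q1, q6, q7}.
From q1 via epsilon: add q9, q12.
From q6 via epsilon: add q16.
From q7 via epsilon: add q15.
From q15 via epsilon: add q0.
From q16 via epsilon: add q5.
From q5 via epsilon: add q8.
From q8 via epsilon: add q10.
From q10 via epsilon: add q13.
No new states can be added; the closed set is {q0, q1, q5, q6, q7, q8, q9, q10, q12, q13, q15, q16}.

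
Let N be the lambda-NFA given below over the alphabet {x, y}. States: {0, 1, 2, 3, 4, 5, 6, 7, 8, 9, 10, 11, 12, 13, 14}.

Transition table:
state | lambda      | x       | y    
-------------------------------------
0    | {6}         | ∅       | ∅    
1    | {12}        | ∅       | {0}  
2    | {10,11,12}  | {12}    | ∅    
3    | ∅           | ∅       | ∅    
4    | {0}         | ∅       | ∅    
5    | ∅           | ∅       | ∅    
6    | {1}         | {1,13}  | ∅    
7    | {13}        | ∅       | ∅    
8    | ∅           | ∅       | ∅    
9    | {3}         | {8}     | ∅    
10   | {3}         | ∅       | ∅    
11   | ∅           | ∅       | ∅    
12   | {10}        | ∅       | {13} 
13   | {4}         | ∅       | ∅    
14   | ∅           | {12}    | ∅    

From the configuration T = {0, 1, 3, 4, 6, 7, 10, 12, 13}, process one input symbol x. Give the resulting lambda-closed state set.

{0, 1, 3, 4, 6, 10, 12, 13}

6 on x → {1, 13}.
No x-transition from 0, 1, 3, 4, 7, 10, 12, 13.
Union after reading x: {1, 13}.
Now take the lambda-closure:
From 1 via lambda: add 12.
From 13 via lambda: add 4.
From 4 via lambda: add 0.
From 12 via lambda: add 10.
From 0 via lambda: add 6.
From 10 via lambda: add 3.
No new states can be added; the closed set is {0, 1, 3, 4, 6, 10, 12, 13}.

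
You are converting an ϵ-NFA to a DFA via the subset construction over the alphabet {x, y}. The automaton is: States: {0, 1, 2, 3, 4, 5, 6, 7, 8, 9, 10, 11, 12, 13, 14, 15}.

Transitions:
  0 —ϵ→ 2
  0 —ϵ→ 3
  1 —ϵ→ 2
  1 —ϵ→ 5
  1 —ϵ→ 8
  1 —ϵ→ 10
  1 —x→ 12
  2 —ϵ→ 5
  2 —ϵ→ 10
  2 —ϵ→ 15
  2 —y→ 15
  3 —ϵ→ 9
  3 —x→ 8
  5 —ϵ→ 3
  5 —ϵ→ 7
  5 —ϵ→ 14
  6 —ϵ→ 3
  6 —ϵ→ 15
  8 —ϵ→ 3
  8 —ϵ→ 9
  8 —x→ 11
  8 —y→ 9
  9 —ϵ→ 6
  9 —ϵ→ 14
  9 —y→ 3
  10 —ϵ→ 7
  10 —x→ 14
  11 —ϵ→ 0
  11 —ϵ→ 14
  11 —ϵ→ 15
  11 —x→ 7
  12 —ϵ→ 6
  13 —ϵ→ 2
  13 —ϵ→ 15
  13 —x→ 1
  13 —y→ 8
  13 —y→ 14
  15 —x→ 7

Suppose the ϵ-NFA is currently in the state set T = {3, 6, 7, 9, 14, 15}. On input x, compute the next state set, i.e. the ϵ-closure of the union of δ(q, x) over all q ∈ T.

{3, 6, 7, 8, 9, 14, 15}

3 on x → {8}.
15 on x → {7}.
No x-transition from 6, 7, 9, 14.
Union after reading x: {7, 8}.
Now take the ϵ-closure:
From 8 via ϵ: add 3, 9.
From 9 via ϵ: add 6, 14.
From 6 via ϵ: add 15.
No new states can be added; the closed set is {3, 6, 7, 8, 9, 14, 15}.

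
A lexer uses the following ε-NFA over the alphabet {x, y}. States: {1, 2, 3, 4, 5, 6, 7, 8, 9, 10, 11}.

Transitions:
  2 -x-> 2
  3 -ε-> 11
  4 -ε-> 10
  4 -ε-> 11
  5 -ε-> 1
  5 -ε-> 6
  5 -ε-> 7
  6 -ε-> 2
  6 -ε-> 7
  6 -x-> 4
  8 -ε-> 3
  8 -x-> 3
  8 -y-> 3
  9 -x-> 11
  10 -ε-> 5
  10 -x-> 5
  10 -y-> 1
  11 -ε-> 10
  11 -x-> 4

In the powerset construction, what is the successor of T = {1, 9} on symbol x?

9 on x → {11}.
No x-transition from 1.
Union after reading x: {11}.
Now take the ε-closure:
From 11 via ε: add 10.
From 10 via ε: add 5.
From 5 via ε: add 1, 6, 7.
From 6 via ε: add 2.
No new states can be added; the closed set is {1, 2, 5, 6, 7, 10, 11}.

{1, 2, 5, 6, 7, 10, 11}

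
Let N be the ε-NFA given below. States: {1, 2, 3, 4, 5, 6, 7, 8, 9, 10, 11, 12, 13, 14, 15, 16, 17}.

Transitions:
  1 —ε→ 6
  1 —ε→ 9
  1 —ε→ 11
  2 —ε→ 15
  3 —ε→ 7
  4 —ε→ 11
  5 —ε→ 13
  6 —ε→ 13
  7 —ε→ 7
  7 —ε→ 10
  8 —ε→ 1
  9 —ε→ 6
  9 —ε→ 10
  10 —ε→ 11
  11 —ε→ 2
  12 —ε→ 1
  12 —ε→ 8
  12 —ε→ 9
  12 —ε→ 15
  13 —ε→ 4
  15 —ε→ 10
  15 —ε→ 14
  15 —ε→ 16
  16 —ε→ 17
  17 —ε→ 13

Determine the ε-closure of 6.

{2, 4, 6, 10, 11, 13, 14, 15, 16, 17}

Start with {6}.
From 6 via ε: add 13.
From 13 via ε: add 4.
From 4 via ε: add 11.
From 11 via ε: add 2.
From 2 via ε: add 15.
From 15 via ε: add 10, 14, 16.
From 16 via ε: add 17.
No new states can be added; the closed set is {2, 4, 6, 10, 11, 13, 14, 15, 16, 17}.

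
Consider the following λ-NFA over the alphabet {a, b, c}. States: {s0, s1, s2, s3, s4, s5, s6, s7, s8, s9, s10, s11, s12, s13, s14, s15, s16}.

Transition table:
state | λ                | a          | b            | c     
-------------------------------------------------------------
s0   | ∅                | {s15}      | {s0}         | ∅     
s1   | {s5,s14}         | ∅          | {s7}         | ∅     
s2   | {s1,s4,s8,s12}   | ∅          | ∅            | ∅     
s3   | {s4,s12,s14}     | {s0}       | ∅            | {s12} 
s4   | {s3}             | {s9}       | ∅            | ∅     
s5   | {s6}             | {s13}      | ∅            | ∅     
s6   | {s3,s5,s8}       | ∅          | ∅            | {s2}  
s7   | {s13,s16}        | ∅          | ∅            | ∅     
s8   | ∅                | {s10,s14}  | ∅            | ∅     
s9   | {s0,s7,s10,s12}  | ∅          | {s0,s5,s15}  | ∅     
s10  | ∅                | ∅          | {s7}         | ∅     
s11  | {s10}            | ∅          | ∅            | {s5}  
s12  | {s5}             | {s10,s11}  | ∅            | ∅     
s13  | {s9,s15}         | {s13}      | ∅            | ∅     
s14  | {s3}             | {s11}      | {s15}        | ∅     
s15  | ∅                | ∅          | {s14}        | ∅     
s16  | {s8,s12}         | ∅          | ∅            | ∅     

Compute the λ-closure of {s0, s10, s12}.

Start with {s0, s10, s12}.
From s12 via λ: add s5.
From s5 via λ: add s6.
From s6 via λ: add s3, s8.
From s3 via λ: add s4, s14.
No new states can be added; the closed set is {s0, s3, s4, s5, s6, s8, s10, s12, s14}.

{s0, s3, s4, s5, s6, s8, s10, s12, s14}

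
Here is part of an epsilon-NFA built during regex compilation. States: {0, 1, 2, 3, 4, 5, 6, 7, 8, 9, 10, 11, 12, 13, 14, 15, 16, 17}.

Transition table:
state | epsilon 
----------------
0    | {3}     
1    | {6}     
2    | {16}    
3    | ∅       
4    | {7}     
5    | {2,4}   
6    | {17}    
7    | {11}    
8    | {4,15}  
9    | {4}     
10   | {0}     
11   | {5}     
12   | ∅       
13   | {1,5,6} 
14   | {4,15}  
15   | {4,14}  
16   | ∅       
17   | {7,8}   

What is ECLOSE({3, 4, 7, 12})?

Start with {3, 4, 7, 12}.
From 7 via epsilon: add 11.
From 11 via epsilon: add 5.
From 5 via epsilon: add 2.
From 2 via epsilon: add 16.
No new states can be added; the closed set is {2, 3, 4, 5, 7, 11, 12, 16}.

{2, 3, 4, 5, 7, 11, 12, 16}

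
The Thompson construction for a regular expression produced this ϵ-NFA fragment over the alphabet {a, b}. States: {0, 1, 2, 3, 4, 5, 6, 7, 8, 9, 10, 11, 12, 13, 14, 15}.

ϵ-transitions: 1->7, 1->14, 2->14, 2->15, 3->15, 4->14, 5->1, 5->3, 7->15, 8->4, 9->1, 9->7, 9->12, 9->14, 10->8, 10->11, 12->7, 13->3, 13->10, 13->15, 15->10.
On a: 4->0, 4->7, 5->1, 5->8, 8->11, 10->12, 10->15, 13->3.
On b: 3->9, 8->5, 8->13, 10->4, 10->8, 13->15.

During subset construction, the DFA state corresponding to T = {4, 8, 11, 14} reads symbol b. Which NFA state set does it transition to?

{1, 3, 4, 5, 7, 8, 10, 11, 13, 14, 15}

8 on b → {5, 13}.
No b-transition from 4, 11, 14.
Union after reading b: {5, 13}.
Now take the ϵ-closure:
From 5 via ϵ: add 1, 3.
From 13 via ϵ: add 10, 15.
From 1 via ϵ: add 7, 14.
From 10 via ϵ: add 8, 11.
From 8 via ϵ: add 4.
No new states can be added; the closed set is {1, 3, 4, 5, 7, 8, 10, 11, 13, 14, 15}.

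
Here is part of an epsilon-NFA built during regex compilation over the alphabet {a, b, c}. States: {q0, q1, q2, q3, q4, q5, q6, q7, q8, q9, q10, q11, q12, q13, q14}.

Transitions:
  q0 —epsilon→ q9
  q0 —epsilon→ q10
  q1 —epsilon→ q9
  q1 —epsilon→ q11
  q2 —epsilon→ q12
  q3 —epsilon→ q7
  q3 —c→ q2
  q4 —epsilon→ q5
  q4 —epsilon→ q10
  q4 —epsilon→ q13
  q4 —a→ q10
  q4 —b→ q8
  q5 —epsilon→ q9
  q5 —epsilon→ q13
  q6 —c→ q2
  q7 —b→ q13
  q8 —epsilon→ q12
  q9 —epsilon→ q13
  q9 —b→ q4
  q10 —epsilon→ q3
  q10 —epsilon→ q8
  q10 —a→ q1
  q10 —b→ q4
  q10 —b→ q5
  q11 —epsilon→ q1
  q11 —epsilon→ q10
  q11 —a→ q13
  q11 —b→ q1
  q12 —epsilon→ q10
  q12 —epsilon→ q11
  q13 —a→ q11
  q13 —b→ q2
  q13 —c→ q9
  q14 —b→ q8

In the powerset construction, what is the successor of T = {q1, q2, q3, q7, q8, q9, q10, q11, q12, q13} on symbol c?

q3 on c → {q2}.
q13 on c → {q9}.
No c-transition from q1, q2, q7, q8, q9, q10, q11, q12.
Union after reading c: {q2, q9}.
Now take the epsilon-closure:
From q2 via epsilon: add q12.
From q9 via epsilon: add q13.
From q12 via epsilon: add q10, q11.
From q10 via epsilon: add q3, q8.
From q11 via epsilon: add q1.
From q3 via epsilon: add q7.
No new states can be added; the closed set is {q1, q2, q3, q7, q8, q9, q10, q11, q12, q13}.

{q1, q2, q3, q7, q8, q9, q10, q11, q12, q13}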